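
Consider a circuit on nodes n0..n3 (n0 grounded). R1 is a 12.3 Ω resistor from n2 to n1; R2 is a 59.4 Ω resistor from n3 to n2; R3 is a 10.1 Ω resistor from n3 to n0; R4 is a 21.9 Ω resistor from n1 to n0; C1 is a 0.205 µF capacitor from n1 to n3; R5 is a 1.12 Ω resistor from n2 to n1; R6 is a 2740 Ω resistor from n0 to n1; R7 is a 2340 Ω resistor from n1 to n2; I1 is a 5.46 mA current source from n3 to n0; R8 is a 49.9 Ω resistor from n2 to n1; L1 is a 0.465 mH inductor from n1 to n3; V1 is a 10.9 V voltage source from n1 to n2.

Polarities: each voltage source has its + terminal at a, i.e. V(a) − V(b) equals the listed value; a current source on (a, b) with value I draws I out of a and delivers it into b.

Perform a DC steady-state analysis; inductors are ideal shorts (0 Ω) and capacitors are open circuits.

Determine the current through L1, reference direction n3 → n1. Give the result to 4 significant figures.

-0.1852 A

Element admittances at DC:
  Y(R1) = 0.08130 S between n2,n1
  Y(R2) = 0.01684 S between n3,n2
  Y(R3) = 0.09901 S between n3,n0
  Y(R4) = 0.04566 S between n1,n0
  Y(C1) = 0.000 S between n1,n3
  Y(R5) = 0.8929 S between n2,n1
  Y(R6) = 0.0003650 S between n0,n1
  Y(R7) = 0.0004274 S between n1,n2
  I1: injects 0.00546 A into n0 (from n3)
  Y(R8) = 0.02004 S between n2,n1
  L1: short n1↔n3 (DC inductor)
  V1: constraint V(n1)−V(n2) = 10.9
Assemble and solve the 5×5 MNA system:
  V(n1)=-0.03765  V(n2)=-10.94  V(n3)=-0.03765
  i(L1)=0.1852  i(V1)=-11.02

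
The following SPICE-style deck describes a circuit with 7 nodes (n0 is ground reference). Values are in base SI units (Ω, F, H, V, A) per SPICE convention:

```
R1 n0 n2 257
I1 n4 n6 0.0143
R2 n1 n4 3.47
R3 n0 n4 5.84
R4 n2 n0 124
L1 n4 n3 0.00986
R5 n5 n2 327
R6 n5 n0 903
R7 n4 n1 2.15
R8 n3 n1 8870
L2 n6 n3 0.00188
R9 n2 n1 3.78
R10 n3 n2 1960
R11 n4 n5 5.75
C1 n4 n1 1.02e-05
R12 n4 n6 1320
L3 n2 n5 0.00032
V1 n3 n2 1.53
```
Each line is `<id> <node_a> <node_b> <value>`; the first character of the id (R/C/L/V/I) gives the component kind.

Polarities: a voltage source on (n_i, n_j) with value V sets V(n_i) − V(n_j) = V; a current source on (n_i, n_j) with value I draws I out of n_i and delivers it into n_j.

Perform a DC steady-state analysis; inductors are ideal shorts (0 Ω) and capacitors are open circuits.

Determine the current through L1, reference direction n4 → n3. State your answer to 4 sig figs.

Element admittances at DC:
  Y(R1) = 0.003891 S between n0,n2
  I1: injects 0.0143 A into n6 (from n4)
  Y(R2) = 0.2882 S between n1,n4
  Y(R3) = 0.1712 S between n0,n4
  Y(R4) = 0.008065 S between n2,n0
  L1: short n4↔n3 (DC inductor)
  Y(R5) = 0.003058 S between n5,n2
  Y(R6) = 0.001107 S between n5,n0
  Y(R7) = 0.4651 S between n4,n1
  Y(R8) = 0.0001127 S between n3,n1
  L2: short n6↔n3 (DC inductor)
  Y(R9) = 0.2646 S between n2,n1
  Y(R10) = 0.0005102 S between n3,n2
  Y(R11) = 0.1739 S between n4,n5
  Y(C1) = 0.000 S between n4,n1
  Y(R12) = 0.0007576 S between n4,n6
  L3: short n2↔n5 (DC inductor)
  V1: constraint V(n3)−V(n2) = 1.53
Assemble and solve the 10×10 MNA system:
  V(n1)=-0.2892  V(n2)=-1.422  V(n3)=0.1084  V(n4)=0.1084  V(n5)=-1.422  V(n6)=0.1084
  i(L1)=-0.5985  i(L2)=0.01430  i(L3)=-0.2677  i(V1)=-0.5850

-0.5985 A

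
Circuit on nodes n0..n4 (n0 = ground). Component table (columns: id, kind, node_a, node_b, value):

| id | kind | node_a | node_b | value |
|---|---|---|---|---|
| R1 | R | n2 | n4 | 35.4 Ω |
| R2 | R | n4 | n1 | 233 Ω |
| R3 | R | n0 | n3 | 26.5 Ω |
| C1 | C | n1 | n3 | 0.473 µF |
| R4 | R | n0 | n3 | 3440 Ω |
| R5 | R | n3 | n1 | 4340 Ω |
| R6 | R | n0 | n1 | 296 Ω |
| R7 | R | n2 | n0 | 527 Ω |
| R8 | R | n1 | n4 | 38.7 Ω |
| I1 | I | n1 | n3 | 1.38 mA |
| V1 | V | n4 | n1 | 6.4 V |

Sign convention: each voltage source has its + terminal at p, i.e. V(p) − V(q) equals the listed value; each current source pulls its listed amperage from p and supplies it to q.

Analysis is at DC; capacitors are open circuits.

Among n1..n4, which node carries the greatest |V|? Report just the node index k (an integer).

Apply KCL at each of the 4 non-ground nodes and solve the resulting linear system.
Node n1: branches {R2, C1, R5, R6, R8, I1, V1} → V_1 = -2.368
Node n2: branches {R1, R7} → V_2 = 3.778
Node n3: branches {R3, C1, R4, R5, I1} → V_3 = 0.02181
Node n4: branches {R1, R2, R8, V1} → V_4 = 4.032
Source currents: i(V1)=-0.2000

4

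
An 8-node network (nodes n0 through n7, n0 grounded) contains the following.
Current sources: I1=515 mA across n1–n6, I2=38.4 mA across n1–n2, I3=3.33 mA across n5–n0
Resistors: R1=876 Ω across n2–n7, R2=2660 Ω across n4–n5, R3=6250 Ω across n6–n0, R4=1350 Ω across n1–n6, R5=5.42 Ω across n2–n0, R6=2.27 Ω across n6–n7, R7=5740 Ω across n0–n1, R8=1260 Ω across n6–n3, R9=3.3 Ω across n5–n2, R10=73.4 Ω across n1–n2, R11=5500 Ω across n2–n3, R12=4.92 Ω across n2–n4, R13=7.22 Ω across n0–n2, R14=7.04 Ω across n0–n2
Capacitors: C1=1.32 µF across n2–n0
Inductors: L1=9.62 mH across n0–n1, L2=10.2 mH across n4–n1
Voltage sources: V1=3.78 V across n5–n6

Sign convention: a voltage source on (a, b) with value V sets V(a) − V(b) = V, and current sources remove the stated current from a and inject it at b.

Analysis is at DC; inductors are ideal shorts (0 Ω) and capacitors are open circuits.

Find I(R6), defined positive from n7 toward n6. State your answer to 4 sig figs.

Element admittances at DC:
  I1: injects 0.515 A into n6 (from n1)
  Y(R1) = 0.001142 S between n2,n7
  Y(R2) = 0.0003759 S between n4,n5
  I2: injects 0.0384 A into n2 (from n1)
  Y(R3) = 0.0001600 S between n6,n0
  Y(R4) = 0.0007407 S between n1,n6
  Y(R5) = 0.1845 S between n2,n0
  Y(R6) = 0.4405 S between n6,n7
  Y(R7) = 0.0001742 S between n0,n1
  Y(R8) = 0.0007937 S between n6,n3
  Y(C1) = 0.000 S between n2,n0
  Y(R9) = 0.3030 S between n5,n2
  L1: short n0↔n1 (DC inductor)
  Y(R10) = 0.01362 S between n1,n2
  Y(R11) = 0.0001818 S between n2,n3
  Y(R12) = 0.2033 S between n2,n4
  Y(R13) = 0.1385 S between n0,n2
  L2: short n4↔n1 (DC inductor)
  Y(R14) = 0.1420 S between n0,n2
  I3: injects 0.00333 A into n0 (from n5)
  V1: constraint V(n5)−V(n6) = 3.78
Assemble and solve the 10×10 MNA system:
  V(n1)=0.000  V(n2)=0.8069  V(n3)=-0.8870  V(n4)=0.000  V(n5)=2.505  V(n6)=-1.275  V(n7)=-1.270
  i(L1)=0.3784  i(L2)=0.1650  i(V1)=-0.5188

0.002371 A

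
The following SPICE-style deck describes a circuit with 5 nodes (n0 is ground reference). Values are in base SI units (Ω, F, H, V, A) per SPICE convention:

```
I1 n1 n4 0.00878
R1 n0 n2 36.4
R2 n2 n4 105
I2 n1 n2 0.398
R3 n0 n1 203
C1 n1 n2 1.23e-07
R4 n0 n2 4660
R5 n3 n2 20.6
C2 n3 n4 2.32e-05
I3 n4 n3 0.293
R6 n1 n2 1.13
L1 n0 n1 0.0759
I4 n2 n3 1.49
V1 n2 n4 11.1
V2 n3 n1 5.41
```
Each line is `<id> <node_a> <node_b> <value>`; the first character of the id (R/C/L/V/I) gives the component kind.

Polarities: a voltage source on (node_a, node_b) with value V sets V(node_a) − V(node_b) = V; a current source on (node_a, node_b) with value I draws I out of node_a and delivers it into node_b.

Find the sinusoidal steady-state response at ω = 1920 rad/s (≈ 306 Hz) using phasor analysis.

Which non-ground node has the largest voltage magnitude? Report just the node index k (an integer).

Apply KCL at each of the 4 non-ground nodes and solve the resulting linear system.
Node n1: branches {I1, I2, R3, C1, R6, L1, V2} → V_1 = 1.078-0.4800j
Node n2: branches {R1, R2, I2, C1, R4, R5, R6, I4, V1} → V_2 = -0.07284+0.3526j
Node n3: branches {R5, C2, I3, I4, V2} → V_3 = 6.488-0.4800j
Node n4: branches {I1, R2, C2, I3, V1} → V_4 = -11.17+0.3526j
Source currents: i(V1)=0.1414-0.7867j, i(V2)=1.427-0.7463j

4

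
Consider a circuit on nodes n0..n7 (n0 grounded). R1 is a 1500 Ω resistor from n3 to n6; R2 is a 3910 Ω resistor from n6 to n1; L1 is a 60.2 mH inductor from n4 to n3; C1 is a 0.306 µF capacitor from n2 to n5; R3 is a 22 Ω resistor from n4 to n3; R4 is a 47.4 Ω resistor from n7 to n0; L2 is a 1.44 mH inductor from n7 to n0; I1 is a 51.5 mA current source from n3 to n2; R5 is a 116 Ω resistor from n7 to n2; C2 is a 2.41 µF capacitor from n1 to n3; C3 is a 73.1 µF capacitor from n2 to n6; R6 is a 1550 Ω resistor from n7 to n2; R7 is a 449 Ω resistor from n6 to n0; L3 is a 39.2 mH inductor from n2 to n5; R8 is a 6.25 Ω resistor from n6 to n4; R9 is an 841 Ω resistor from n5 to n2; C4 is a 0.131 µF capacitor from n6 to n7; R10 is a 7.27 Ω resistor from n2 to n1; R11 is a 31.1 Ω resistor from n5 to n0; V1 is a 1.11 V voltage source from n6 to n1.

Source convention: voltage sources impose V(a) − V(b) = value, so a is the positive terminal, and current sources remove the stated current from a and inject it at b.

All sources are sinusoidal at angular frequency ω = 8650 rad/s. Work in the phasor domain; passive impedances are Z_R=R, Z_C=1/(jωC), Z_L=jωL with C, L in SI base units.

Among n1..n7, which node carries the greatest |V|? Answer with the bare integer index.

3

Element admittances at ω=8650 rad/s:
  Y(R1) = 0.0006667+0.000j S between n3,n6
  Y(R2) = 0.0002558+0.000j S between n6,n1
  Y(L1) = 0.000-0.001920j S between n4,n3
  Y(C1) = 0.000+0.002647j S between n2,n5
  Y(R3) = 0.04545+0.000j S between n4,n3
  Y(R4) = 0.02110+0.000j S between n7,n0
  Y(L2) = 0.000-0.08028j S between n7,n0
  I1: injects 0.0515 A into n2 (from n3)
  Y(R5) = 0.008621+0.000j S between n7,n2
  Y(C2) = 0.000+0.02085j S between n1,n3
  Y(C3) = 0.000+0.6323j S between n2,n6
  Y(R6) = 0.0006452+0.000j S between n7,n2
  Y(R7) = 0.002227+0.000j S between n6,n0
  Y(L3) = 0.000-0.002949j S between n2,n5
  Y(R8) = 0.1600+0.000j S between n6,n4
  Y(R9) = 0.001189+0.000j S between n5,n2
  Y(C4) = 0.000+0.001133j S between n6,n7
  Y(R10) = 0.1376+0.000j S between n2,n1
  Y(R11) = 0.03215+0.000j S between n5,n0
  V1: constraint V(n6)−V(n1) = 1.11
Assemble and solve the 8×8 MNA system:
  V(n1)=-1.096-0.1271j  V(n2)=-0.02007+0.02537j  V(n3)=-1.356-0.02117j  V(n4)=-0.2889-0.09366j  V(n5)=-0.0004957+0.001082j  V(n6)=0.01351-0.1271j  V(n7)=-0.002935+0.0005952j
  i(V1)=-0.1461-0.01555j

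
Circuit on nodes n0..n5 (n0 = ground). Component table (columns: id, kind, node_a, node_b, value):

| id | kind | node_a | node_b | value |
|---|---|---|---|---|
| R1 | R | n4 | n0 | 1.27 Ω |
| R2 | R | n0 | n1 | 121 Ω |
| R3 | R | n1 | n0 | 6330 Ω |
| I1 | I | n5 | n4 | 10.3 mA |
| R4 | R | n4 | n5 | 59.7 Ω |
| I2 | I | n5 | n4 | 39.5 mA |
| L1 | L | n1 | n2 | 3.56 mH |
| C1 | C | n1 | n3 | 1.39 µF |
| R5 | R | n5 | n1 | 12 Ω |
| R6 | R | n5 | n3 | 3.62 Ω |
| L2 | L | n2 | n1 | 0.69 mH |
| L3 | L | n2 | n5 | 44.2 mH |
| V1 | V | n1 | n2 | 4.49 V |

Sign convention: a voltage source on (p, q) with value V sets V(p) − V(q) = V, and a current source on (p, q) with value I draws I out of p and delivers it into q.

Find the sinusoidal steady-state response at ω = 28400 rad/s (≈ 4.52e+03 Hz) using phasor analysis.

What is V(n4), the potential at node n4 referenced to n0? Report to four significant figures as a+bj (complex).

Element admittances at ω=28400 rad/s:
  Y(R1) = 0.7874+0.000j S between n4,n0
  Y(R2) = 0.008264+0.000j S between n0,n1
  Y(R3) = 0.0001580+0.000j S between n1,n0
  I1: injects 0.0103 A into n4 (from n5)
  Y(R4) = 0.01675+0.000j S between n4,n5
  I2: injects 0.0395 A into n4 (from n5)
  Y(L1) = 0.000-0.009891j S between n1,n2
  Y(C1) = 0.000+0.03948j S between n1,n3
  Y(R5) = 0.08333+0.000j S between n5,n1
  Y(R6) = 0.2762+0.000j S between n5,n3
  Y(L2) = 0.000-0.05103j S between n2,n1
  Y(L3) = 0.000-0.0007966j S between n2,n5
  V1: constraint V(n1)−V(n2) = 4.49
Assemble and solve the 6×6 MNA system:
  V(n1)=-1.873-0.06157j  V(n2)=-6.363-0.06157j  V(n3)=-1.995+0.04905j  V(n4)=0.02004+0.0006585j  V(n5)=-2.011+0.03162j
  i(V1)=-7.423e-05+0.2770j

0.02004+0.0006585j V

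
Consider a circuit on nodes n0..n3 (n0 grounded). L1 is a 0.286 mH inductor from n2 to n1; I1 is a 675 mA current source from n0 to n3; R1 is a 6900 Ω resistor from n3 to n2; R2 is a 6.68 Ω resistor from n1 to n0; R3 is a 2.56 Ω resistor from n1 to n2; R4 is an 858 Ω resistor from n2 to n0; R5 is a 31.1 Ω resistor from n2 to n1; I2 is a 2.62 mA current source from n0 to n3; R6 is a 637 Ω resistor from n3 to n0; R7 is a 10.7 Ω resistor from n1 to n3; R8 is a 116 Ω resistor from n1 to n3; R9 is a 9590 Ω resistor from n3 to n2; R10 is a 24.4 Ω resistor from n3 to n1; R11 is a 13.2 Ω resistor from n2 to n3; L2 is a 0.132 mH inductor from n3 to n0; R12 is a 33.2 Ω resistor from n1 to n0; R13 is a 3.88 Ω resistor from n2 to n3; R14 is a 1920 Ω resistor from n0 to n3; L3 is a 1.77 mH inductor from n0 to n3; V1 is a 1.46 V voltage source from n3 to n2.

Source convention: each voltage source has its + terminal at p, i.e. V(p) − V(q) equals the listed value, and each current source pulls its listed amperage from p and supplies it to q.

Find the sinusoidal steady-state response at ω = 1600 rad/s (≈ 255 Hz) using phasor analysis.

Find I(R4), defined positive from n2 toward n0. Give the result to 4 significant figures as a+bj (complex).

-0.001686+0.0002119j A

MNA unknowns: 3 node voltages V₁..V_3 plus 1 source current (V1)
L1: Y=0.000-2.185j on G[2,1]
I1: z[0]−=0.675, z[3]+=0.675
R1: Y=0.0001449+0.000j on G[3,2]
R2: Y=0.1497+0.000j on G[1,0]
R3: Y=0.3906+0.000j on G[1,2]
R4: Y=0.001166+0.000j on G[2,0]
R5: Y=0.03215+0.000j on G[2,1]
I2: z[0]−=0.00262, z[3]+=0.00262
R6: Y=0.001570+0.000j on G[3,0]
R7: Y=0.09346+0.000j on G[1,3]
R8: Y=0.008621+0.000j on G[1,3]
R9: Y=0.0001043+0.000j on G[3,2]
R10: Y=0.04098+0.000j on G[3,1]
R11: Y=0.07576+0.000j on G[2,3]
L2: Y=0.000-4.735j on G[3,0]
R12: Y=0.03012+0.000j on G[1,0]
R13: Y=0.2577+0.000j on G[2,3]
R14: Y=0.0005208+0.000j on G[0,3]
L3: Y=0.000-0.3531j on G[0,3]
V1: row V3−V2=1.46, i_V1 at 3,2
solve → V1=-1.368+0.3695j, V2=-1.447+0.1818j, V3=0.01318+0.1818j
aux → i_V1=-0.9325+0.09351j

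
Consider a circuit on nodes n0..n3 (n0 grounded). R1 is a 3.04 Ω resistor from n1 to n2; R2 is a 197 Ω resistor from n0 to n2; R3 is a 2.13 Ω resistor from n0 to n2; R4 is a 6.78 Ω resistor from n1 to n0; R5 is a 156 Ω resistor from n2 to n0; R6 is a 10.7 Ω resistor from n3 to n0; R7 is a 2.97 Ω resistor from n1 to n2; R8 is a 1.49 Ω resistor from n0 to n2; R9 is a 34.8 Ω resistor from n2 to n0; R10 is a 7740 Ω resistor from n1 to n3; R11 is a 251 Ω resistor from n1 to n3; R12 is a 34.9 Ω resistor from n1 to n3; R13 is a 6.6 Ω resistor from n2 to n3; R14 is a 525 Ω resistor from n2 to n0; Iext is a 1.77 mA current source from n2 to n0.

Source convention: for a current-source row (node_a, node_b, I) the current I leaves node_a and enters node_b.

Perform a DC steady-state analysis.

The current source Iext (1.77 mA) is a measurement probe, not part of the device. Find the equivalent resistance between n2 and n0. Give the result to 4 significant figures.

MNA unknowns: 3 node voltages V₁..V_3
R1: Y=0.3289 on G[1,2]
R2: Y=0.005076 on G[0,2]
R3: Y=0.4695 on G[0,2]
R4: Y=0.1475 on G[1,0]
R5: Y=0.006410 on G[2,0]
R6: Y=0.09346 on G[3,0]
R7: Y=0.3367 on G[1,2]
R8: Y=0.6711 on G[0,2]
R9: Y=0.02874 on G[2,0]
R10: Y=0.0001292 on G[1,3]
R11: Y=0.003984 on G[1,3]
R12: Y=0.02865 on G[1,3]
R13: Y=0.1515 on G[2,3]
R14: Y=0.001905 on G[2,0]
Iext: z[2]−=0.00177, z[0]+=0.00177
solve → V1=-0.001055, V2=-0.001299, V3=-0.0008331

R_eq = 0.7340 Ω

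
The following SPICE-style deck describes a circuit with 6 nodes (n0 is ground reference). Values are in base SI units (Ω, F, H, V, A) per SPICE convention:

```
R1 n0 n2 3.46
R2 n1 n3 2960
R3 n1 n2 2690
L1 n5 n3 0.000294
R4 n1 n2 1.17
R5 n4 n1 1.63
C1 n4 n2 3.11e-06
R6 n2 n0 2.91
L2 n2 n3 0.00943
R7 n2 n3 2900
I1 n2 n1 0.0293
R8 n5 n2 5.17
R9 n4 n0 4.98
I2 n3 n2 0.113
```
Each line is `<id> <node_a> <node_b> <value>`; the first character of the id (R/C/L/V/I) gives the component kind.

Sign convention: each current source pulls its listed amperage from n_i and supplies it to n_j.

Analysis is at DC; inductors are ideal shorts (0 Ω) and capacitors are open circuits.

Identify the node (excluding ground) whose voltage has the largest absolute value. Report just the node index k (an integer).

1

Apply KCL at each of the 5 non-ground nodes and solve the resulting linear system.
Node n1: branches {R2, R3, R4, R5, I1} → V_1 = 0.02419
Node n2: branches {R1, R3, R4, C1, R6, L2, R7, I1, R8, I2} → V_2 = -0.005784
Node n3: branches {R2, L1, L2, R7, I2} → V_3 = -0.005784
Node n4: branches {R5, C1, R9} → V_4 = 0.01822
Node n5: branches {L1, R8} → V_5 = -0.005784
Source currents: i(L1)=0.000, i(L2)=0.1130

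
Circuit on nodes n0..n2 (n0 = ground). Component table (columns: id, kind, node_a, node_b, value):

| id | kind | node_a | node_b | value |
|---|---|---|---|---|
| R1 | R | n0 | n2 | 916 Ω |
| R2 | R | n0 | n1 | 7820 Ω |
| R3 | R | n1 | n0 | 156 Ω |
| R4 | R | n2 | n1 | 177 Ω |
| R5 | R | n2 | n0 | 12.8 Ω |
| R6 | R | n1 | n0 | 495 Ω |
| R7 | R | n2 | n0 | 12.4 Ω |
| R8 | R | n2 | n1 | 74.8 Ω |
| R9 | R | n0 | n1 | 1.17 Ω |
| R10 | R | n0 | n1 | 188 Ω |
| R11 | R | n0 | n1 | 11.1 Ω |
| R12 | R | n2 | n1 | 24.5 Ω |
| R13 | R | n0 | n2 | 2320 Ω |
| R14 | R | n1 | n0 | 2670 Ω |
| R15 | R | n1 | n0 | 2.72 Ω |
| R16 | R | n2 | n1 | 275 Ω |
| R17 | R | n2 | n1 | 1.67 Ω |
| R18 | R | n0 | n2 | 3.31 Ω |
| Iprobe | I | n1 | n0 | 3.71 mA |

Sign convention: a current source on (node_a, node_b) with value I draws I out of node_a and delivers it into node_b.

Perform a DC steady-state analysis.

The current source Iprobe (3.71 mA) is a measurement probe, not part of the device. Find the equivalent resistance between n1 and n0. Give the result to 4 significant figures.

Apply KCL at each of the 2 non-ground nodes and solve the resulting linear system.
Node n1: branches {R2, R3, R4, R6, R8, R9, R10, R11, R12, R14, R15, R16, R17, Iprobe} → V_1 = -0.002320
Node n2: branches {R1, R4, R5, R7, R8, R12, R13, R16, R17, R18} → V_2 = -0.001366

R_eq = 0.6254 Ω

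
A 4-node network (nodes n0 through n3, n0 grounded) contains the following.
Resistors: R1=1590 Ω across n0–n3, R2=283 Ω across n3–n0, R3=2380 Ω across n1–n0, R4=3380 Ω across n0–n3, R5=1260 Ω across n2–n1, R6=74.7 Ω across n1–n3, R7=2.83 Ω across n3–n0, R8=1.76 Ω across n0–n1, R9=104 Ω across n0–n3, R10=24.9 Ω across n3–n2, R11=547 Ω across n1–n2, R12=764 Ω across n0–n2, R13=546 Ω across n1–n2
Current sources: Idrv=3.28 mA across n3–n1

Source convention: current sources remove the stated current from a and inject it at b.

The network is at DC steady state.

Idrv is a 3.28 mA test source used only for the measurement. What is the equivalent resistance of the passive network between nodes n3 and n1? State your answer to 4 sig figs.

Apply KCL at each of the 3 non-ground nodes and solve the resulting linear system.
Node n1: branches {R3, R5, R6, R8, R11, R13, Idrv} → V_1 = 0.005354
Node n2: branches {R5, R10, R11, R12, R13} → V_2 = -0.006705
Node n3: branches {R1, R2, R4, R6, R7, R9, R10, Idrv} → V_3 = -0.008261

R_eq = 4.151 Ω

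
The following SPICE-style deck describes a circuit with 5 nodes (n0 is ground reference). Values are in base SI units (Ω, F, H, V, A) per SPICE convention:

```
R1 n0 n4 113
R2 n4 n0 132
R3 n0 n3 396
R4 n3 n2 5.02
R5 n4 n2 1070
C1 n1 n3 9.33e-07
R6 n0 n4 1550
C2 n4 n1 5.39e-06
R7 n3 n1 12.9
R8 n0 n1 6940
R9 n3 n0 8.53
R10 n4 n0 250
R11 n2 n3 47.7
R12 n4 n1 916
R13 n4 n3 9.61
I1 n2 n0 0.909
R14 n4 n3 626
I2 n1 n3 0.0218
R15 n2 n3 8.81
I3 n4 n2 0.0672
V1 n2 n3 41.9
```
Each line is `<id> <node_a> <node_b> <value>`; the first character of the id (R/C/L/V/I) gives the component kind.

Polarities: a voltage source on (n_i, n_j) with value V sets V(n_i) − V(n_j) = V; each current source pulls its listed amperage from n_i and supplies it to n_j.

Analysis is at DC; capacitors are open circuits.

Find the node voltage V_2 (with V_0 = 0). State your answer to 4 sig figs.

35.32 V

Apply KCL at each of the 4 non-ground nodes and solve the resulting linear system.
Node n1: branches {C1, C2, R7, R8, R12, I2} → V_1 = -6.829
Node n2: branches {R4, R5, R11, I1, R15, I3, V1} → V_2 = 35.32
Node n3: branches {R3, R4, C1, R7, R9, R11, R13, R14, I2, R15, V1} → V_3 = -6.576
Node n4: branches {R1, R2, R5, R6, C2, R10, R12, R13, R14, I3} → V_4 = -5.720
Source currents: i(V1)=-14.86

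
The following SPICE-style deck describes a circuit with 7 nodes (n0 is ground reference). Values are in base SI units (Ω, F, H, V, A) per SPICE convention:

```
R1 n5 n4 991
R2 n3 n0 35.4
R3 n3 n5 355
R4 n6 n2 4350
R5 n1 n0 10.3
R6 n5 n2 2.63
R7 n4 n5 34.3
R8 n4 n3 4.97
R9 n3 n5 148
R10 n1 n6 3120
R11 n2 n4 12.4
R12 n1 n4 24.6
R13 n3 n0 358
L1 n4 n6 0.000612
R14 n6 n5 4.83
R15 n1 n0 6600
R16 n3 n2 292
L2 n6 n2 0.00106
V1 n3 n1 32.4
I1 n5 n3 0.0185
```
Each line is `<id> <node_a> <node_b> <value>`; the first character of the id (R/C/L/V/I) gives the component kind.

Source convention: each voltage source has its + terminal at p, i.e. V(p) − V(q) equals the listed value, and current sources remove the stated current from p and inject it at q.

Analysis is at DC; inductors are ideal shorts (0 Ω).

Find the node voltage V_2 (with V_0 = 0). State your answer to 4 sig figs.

19.28 V

Apply KCL at each of the 6 non-ground nodes and solve the resulting linear system.
Node n1: branches {R5, R10, R12, R15, V1} → V_1 = -7.840
Node n2: branches {R4, R6, R11, R16, L2} → V_2 = 19.28
Node n3: branches {R2, R3, R8, R9, R13, R16, V1, I1} → V_3 = 24.56
Node n4: branches {R1, R7, R8, R11, R12, L1} → V_4 = 19.28
Node n5: branches {R1, R3, R6, R7, R9, R14, I1} → V_5 = 19.33
Node n6: branches {R4, R10, L1, R14, L2} → V_6 = 19.28
Source currents: i(L1)=-0.03936, i(L2)=-0.03749, i(V1)=-1.874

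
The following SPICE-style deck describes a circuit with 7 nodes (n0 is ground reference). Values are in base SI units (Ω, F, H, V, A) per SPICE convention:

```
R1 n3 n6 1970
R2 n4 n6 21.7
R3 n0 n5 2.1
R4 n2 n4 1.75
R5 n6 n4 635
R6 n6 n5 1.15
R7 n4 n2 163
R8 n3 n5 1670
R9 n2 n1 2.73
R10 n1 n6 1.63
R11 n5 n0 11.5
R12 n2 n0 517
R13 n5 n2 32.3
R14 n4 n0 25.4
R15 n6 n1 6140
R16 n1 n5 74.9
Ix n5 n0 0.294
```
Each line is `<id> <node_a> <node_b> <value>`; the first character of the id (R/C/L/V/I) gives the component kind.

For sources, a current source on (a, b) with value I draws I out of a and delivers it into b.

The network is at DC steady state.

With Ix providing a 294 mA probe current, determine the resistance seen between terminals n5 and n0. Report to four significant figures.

R_eq = 1.674 Ω

Apply KCL at each of the 6 non-ground nodes and solve the resulting linear system.
Node n1: branches {R9, R10, R15, R16} → V_1 = -0.4580
Node n2: branches {R4, R7, R9, R12, R13} → V_2 = -0.4269
Node n3: branches {R1, R8} → V_3 = -0.4847
Node n4: branches {R2, R4, R5, R7, R14} → V_4 = -0.4052
Node n5: branches {R3, R6, R8, R11, R13, R16, Ix} → V_5 = -0.4923
Node n6: branches {R1, R2, R5, R6, R10, R15} → V_6 = -0.4758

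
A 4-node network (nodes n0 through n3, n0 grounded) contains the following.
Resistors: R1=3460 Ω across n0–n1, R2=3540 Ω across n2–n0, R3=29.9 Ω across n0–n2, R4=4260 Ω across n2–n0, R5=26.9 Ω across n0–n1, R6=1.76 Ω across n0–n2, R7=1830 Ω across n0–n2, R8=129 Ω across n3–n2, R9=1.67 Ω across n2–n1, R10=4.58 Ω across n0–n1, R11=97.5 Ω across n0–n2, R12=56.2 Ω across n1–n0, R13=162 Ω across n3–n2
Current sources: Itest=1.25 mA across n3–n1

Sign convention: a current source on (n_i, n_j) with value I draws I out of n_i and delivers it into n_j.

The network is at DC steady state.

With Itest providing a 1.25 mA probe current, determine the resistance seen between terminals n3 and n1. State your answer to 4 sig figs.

R_eq = 73.08 Ω

Apply KCL at each of the 3 non-ground nodes and solve the resulting linear system.
Node n1: branches {R1, R5, R9, R10, R12, Itest} → V_1 = 0.001097
Node n2: branches {R2, R3, R4, R6, R7, R8, R9, R11, R13} → V_2 = -0.0004896
Node n3: branches {R8, R13, Itest} → V_3 = -0.09026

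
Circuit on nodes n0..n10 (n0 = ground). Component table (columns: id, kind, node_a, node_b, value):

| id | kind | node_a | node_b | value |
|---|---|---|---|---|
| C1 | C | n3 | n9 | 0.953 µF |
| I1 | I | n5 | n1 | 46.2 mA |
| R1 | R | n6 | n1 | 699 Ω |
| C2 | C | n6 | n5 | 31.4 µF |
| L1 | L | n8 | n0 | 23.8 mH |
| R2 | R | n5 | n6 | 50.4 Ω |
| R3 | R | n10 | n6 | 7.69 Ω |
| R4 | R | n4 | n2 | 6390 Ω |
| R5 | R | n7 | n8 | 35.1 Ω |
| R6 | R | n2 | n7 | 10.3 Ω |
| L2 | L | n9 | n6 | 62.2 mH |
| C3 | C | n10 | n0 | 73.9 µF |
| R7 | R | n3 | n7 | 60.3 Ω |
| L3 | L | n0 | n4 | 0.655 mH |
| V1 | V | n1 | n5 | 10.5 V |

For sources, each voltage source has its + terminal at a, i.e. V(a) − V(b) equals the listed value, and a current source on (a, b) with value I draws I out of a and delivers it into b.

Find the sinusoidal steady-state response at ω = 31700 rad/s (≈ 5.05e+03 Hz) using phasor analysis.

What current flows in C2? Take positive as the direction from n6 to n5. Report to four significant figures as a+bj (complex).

0.01501+0.0003209j A

Apply KCL at each of the 10 non-ground nodes and solve the resulting linear system.
Node n1: branches {I1, R1, V1} → V_1 = 10.50+0.01508j
Node n2: branches {R4, R6} → V_2 = 0.000+0.000j
Node n3: branches {C1, R7} → V_3 = 0.000+0.000j
Node n4: branches {R4, L3} → V_4 = 0.000+0.000j
Node n5: branches {I1, C2, R2, V1} → V_5 = -0.0003224+0.01508j
Node n6: branches {R1, C2, R2, R3, L2} → V_6 = 0.000+0.000j
Node n7: branches {R5, R6, R7} → V_7 = 0.000+0.000j
Node n8: branches {L1, R5} → V_8 = 0.000+0.000j
Node n9: branches {C1, L2} → V_9 = 0.000+0.000j
Node n10: branches {R3, C3} → V_10 = 0.000+0.000j
Source currents: i(V1)=0.03118-2.158e-05j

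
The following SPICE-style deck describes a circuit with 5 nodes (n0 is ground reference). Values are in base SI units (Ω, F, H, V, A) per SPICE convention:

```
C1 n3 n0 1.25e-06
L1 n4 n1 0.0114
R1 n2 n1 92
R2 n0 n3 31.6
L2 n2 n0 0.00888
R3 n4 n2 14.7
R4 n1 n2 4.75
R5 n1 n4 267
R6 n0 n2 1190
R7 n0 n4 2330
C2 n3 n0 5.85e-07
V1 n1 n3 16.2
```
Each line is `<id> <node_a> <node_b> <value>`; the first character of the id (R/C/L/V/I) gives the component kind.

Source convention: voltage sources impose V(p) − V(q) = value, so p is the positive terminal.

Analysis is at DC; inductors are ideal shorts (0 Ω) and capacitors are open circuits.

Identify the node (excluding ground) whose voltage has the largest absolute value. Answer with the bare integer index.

Element admittances at DC:
  Y(C1) = 0.000 S between n3,n0
  L1: short n4↔n1 (DC inductor)
  Y(R1) = 0.01087 S between n2,n1
  Y(R2) = 0.03165 S between n0,n3
  L2: short n2↔n0 (DC inductor)
  Y(R3) = 0.06803 S between n4,n2
  Y(R4) = 0.2105 S between n1,n2
  Y(R5) = 0.003745 S between n1,n4
  Y(R6) = 0.0008403 S between n0,n2
  Y(R7) = 0.0004292 S between n0,n4
  Y(C2) = 0.000 S between n3,n0
  V1: constraint V(n1)−V(n3) = 16.2
Assemble and solve the 7×7 MNA system:
  V(n1)=1.595  V(n2)=0.000  V(n3)=-14.61  V(n4)=1.595
  i(L1)=-0.1092  i(L2)=0.4615  i(V1)=-0.4622

3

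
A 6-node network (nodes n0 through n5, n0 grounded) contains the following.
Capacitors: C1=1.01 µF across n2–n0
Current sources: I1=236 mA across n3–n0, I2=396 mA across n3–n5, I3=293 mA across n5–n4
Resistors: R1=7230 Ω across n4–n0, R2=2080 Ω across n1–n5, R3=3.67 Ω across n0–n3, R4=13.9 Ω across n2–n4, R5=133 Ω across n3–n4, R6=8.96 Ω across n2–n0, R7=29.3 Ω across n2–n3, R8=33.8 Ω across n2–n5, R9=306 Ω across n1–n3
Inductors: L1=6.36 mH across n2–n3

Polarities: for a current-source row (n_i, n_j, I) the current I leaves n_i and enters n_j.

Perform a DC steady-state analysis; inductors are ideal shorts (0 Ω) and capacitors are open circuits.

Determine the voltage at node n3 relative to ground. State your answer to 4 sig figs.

Apply KCL at each of the 5 non-ground nodes and solve the resulting linear system.
Node n1: branches {R2, R9} → V_1 = -0.1753
Node n2: branches {C1, R4, L1, R6, R7, R8} → V_2 = -0.6155
Node n3: branches {I1, R3, L1, R5, I2, R7, R9} → V_3 = -0.6155
Node n4: branches {R1, R4, R5, I3} → V_4 = 3.066
Node n5: branches {R2, I2, R8, I3} → V_5 = 2.817
Source currents: i(L1)=0.4352

-0.6155 V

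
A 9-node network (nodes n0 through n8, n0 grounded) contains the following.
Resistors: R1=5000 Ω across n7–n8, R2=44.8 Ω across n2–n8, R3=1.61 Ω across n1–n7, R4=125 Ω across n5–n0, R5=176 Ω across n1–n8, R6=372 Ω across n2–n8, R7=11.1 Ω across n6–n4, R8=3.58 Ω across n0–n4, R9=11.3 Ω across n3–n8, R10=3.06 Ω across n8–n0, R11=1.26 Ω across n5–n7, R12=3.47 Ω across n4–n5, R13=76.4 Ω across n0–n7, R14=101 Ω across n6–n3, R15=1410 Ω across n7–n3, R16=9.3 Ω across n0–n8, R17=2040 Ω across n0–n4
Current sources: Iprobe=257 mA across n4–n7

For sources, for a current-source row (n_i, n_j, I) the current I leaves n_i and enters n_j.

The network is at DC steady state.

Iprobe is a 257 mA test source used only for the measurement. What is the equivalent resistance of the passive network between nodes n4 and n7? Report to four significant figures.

R_eq = 4.288 Ω

MNA unknowns: 8 node voltages V₁..V_8
R1: Y=0.0002000 on G[7,8]
R2: Y=0.02232 on G[2,8]
R3: Y=0.6211 on G[1,7]
R4: Y=0.008000 on G[5,0]
R5: Y=0.005682 on G[1,8]
R6: Y=0.002688 on G[2,8]
R7: Y=0.09009 on G[6,4]
R8: Y=0.2793 on G[0,4]
R9: Y=0.08850 on G[3,8]
R10: Y=0.3268 on G[8,0]
R11: Y=0.7937 on G[5,7]
R12: Y=0.2882 on G[4,5]
R13: Y=0.01309 on G[0,7]
R14: Y=0.009901 on G[6,3]
R15: Y=0.0007092 on G[7,3]
R16: Y=0.1075 on G[0,8]
R17: Y=0.0004902 on G[0,4]
Iprobe: z[4]−=0.257, z[7]+=0.257
solve → V1=1.005, V2=0.01304, V3=0.01108, V4=-0.08811, V5=0.7151, V6=-0.07828, V7=1.014, V8=0.01304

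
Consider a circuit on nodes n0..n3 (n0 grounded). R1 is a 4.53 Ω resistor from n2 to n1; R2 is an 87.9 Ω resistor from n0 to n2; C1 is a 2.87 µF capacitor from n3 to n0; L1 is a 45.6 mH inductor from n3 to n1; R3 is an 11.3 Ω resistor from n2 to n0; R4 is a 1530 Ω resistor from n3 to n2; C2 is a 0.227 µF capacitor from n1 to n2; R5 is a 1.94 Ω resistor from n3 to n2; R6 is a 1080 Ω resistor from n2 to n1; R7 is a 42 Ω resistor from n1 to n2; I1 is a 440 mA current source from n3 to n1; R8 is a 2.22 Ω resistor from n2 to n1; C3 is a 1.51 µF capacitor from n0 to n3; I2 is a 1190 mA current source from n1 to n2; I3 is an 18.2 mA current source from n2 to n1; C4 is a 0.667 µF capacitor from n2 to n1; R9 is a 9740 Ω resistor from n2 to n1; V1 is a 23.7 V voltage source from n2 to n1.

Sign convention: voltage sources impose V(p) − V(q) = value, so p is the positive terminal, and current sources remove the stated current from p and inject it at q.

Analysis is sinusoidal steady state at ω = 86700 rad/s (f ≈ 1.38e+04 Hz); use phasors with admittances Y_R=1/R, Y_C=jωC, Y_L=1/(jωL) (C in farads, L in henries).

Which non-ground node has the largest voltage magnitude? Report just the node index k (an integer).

Element admittances at ω=86700 rad/s:
  Y(R1) = 0.2208+0.000j S between n2,n1
  Y(R2) = 0.01138+0.000j S between n0,n2
  Y(C1) = 0.000+0.2488j S between n3,n0
  Y(L1) = 0.000-0.0002529j S between n3,n1
  Y(R3) = 0.08850+0.000j S between n2,n0
  Y(R4) = 0.0006536+0.000j S between n3,n2
  Y(C2) = 0.000+0.01968j S between n1,n2
  Y(R5) = 0.5155+0.000j S between n3,n2
  Y(R6) = 0.0009259+0.000j S between n2,n1
  Y(R7) = 0.02381+0.000j S between n1,n2
  I1: injects 0.44 A into n1 (from n3)
  Y(R8) = 0.4505+0.000j S between n2,n1
  Y(C3) = 0.000+0.1309j S between n0,n3
  I2: injects 1.19 A into n2 (from n1)
  I3: injects 0.0182 A into n1 (from n2)
  Y(C4) = 0.000+0.05783j S between n2,n1
  Y(R9) = 0.0001027+0.000j S between n2,n1
  V1: constraint V(n2)−V(n1) = 23.7
Assemble and solve the 4×4 MNA system:
  V(n1)=-23.02+0.1411j  V(n2)=0.6832+0.1411j  V(n3)=-0.03711+0.1797j
  i(V1)=-15.76-1.831j

1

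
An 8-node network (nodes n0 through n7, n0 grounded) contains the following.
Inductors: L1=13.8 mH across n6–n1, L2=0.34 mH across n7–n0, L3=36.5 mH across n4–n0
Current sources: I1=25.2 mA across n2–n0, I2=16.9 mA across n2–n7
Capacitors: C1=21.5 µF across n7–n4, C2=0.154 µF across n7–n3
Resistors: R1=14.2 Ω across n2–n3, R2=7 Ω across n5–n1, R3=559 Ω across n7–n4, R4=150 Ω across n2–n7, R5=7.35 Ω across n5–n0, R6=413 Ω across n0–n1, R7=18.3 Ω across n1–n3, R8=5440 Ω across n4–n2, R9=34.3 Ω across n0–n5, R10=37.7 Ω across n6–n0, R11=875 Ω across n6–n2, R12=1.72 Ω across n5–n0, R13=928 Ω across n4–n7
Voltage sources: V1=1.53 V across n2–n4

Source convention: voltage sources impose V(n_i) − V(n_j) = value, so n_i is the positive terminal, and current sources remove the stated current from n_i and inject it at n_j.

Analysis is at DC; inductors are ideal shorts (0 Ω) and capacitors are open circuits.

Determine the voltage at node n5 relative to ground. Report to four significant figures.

0.04338 V

MNA unknowns: 7 node voltages V₁..V_7 plus 4 source currents (L1, L2, L3, V1)
L1: row V6−V1=0, i_L1 at 6,1
I1: z[2]−=0.0252, z[0]+=0.0252
C1: Y=0.000 on G[7,4]
R1: Y=0.07042 on G[2,3]
L2: row V7−V0=0, i_L2 at 7,0
R2: Y=0.1429 on G[5,1]
R3: Y=0.001789 on G[7,4]
R4: Y=0.006667 on G[2,7]
R5: Y=0.1361 on G[5,0]
R6: Y=0.002421 on G[0,1]
R7: Y=0.05464 on G[1,3]
L3: row V4−V0=0, i_L3 at 4,0
C2: Y=0.000 on G[7,3]
R8: Y=0.0001838 on G[4,2]
R9: Y=0.02915 on G[0,5]
R10: Y=0.02653 on G[6,0]
I2: z[2]−=0.0169, z[7]+=0.0169
R11: Y=0.001143 on G[6,2]
R12: Y=0.5814 on G[5,0]
R13: Y=0.001078 on G[4,7]
V1: row V2−V4=1.53, i_V1 at 2,4
solve → V1=0.2701, V2=1.530, V3=0.9795, V4=0.000, V5=0.04338, V6=0.2701, V7=0.000
aux → i_L1=-0.005724, i_L2=0.02710, i_L3=-0.09251, i_V1=-0.09279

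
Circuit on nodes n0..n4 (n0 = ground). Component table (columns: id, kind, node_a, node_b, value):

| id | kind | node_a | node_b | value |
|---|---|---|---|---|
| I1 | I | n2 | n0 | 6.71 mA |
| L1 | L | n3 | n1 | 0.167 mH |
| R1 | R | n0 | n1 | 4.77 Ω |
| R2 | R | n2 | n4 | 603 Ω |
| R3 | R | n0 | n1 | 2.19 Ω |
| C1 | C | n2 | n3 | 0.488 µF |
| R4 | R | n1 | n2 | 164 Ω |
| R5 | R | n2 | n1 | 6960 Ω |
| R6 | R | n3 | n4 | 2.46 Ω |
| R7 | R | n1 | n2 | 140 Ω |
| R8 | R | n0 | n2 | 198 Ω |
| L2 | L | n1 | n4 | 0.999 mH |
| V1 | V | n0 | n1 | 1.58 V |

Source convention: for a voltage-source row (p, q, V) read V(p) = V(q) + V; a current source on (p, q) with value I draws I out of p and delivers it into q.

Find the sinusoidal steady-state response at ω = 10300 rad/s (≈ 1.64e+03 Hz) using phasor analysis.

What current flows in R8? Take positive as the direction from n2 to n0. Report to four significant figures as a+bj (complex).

-0.007680-7.549e-05j A

Apply KCL at each of the 4 non-ground nodes and solve the resulting linear system.
Node n1: branches {L1, R1, R3, R4, R5, R7, L2, V1} → V_1 = -1.580+0.000j
Node n2: branches {I1, R2, C1, R4, R5, R7, R8} → V_2 = -1.521-0.01495j
Node n3: branches {L1, C1, R6} → V_3 = -1.580+0.0002751j
Node n4: branches {R2, R6, L2} → V_4 = -1.580+0.0001585j
Source currents: i(V1)=-1.054-7.549e-05j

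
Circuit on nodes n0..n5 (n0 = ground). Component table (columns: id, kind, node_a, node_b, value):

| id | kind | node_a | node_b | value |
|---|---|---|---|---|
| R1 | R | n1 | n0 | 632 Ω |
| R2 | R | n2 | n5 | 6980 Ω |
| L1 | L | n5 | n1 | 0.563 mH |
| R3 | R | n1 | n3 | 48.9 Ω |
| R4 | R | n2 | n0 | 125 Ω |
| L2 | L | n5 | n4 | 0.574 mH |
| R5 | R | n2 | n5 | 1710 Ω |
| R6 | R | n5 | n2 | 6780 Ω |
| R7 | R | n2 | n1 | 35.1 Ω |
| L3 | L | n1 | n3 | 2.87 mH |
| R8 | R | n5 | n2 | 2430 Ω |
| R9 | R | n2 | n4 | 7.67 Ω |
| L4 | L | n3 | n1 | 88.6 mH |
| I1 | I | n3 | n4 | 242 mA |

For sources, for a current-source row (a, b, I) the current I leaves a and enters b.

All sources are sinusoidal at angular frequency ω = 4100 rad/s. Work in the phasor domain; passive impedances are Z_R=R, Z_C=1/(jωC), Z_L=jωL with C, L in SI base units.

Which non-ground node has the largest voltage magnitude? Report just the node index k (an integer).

Element admittances at ω=4100 rad/s:
  Y(R1) = 0.001582+0.000j S between n1,n0
  Y(R2) = 0.0001433+0.000j S between n2,n5
  Y(L1) = 0.000-0.4332j S between n5,n1
  Y(R3) = 0.02045+0.000j S between n1,n3
  Y(R4) = 0.008000+0.000j S between n2,n0
  Y(L2) = 0.000-0.4249j S between n5,n4
  Y(R5) = 0.0005848+0.000j S between n2,n5
  Y(R6) = 0.0001475+0.000j S between n5,n2
  Y(R7) = 0.02849+0.000j S between n2,n1
  Y(L3) = 0.000-0.08498j S between n1,n3
  Y(R8) = 0.0004115+0.000j S between n5,n2
  Y(R9) = 0.1304+0.000j S between n2,n4
  Y(L4) = 0.000-0.002753j S between n3,n1
  I1: injects 0.242 A into n4 (from n3)
Assemble and solve the 5×5 MNA system:
  V(n1)=-0.08578-0.7544j  V(n2)=0.01697+0.1492j  V(n3)=-0.6956-3.371j  V(n4)=0.04086+0.3593j  V(n5)=-0.02360-0.2029j

3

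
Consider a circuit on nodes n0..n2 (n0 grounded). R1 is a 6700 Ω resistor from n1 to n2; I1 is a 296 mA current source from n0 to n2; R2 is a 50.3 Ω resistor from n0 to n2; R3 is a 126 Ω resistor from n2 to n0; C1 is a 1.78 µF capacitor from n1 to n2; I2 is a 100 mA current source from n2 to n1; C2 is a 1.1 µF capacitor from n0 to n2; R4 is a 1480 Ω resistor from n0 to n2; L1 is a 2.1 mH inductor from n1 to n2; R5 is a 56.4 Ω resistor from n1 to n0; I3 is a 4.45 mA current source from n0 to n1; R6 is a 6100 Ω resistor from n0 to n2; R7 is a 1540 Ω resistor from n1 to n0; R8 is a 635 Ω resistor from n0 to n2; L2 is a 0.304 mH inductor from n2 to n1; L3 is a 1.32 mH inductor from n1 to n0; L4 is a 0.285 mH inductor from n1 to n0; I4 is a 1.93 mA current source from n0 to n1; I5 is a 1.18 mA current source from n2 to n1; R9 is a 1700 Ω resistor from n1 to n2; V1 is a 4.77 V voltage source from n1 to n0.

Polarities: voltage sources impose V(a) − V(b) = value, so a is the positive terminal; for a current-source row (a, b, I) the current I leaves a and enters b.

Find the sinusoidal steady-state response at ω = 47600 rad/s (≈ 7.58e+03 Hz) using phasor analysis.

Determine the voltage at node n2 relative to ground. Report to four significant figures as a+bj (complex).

1.781-2.469j V

MNA unknowns: 2 node voltages V₁..V_2 plus 1 source current (V1)
R1: Y=0.0001493+0.000j on G[1,2]
I1: z[0]−=0.296, z[2]+=0.296
R2: Y=0.01988+0.000j on G[0,2]
R3: Y=0.007937+0.000j on G[2,0]
C1: Y=0.000+0.08473j on G[1,2]
I2: z[2]−=0.1, z[1]+=0.1
C2: Y=0.000+0.05236j on G[0,2]
R4: Y=0.0006757+0.000j on G[0,2]
L1: Y=0.000-0.01000j on G[1,2]
R5: Y=0.01773+0.000j on G[1,0]
I3: z[0]−=0.00445, z[1]+=0.00445
R6: Y=0.0001639+0.000j on G[0,2]
R7: Y=0.0006494+0.000j on G[1,0]
R8: Y=0.001575+0.000j on G[0,2]
L2: Y=0.000-0.06911j on G[2,1]
L3: Y=0.000-0.01592j on G[1,0]
L4: Y=0.000-0.07371j on G[1,0]
I4: z[0]−=0.00193, z[1]+=0.00193
I5: z[2]−=0.00118, z[1]+=0.00118
R9: Y=0.0005882+0.000j on G[1,2]
V1: row V1−V0=4.77, i_V1 at 1,0
solve → V1=4.770+0.000j, V2=1.781-2.469j
aux → i_V1=0.03156+0.4089j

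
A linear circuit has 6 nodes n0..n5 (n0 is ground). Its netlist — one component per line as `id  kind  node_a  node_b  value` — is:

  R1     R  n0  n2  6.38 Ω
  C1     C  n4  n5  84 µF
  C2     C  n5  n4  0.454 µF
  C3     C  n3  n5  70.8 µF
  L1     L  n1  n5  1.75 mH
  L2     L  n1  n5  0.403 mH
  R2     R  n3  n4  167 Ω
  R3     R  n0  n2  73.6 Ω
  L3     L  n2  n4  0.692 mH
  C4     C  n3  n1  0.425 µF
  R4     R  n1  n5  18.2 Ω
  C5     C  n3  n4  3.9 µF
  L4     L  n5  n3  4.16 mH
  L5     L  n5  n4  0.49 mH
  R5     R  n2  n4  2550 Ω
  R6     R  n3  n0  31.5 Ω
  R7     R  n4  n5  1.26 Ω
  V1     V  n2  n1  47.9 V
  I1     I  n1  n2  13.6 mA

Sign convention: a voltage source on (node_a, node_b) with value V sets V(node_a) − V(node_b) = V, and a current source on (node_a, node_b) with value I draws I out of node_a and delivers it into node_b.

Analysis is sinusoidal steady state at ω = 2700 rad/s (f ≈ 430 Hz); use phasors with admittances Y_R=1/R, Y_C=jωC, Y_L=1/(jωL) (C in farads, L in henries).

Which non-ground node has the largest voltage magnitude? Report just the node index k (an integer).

Apply KCL at each of the 5 non-ground nodes and solve the resulting linear system.
Node n1: branches {L1, L2, C4, R4, V1, I1} → V_1 = -42.60+0.9449j
Node n2: branches {R1, R3, L3, R5, V1, I1} → V_2 = 5.296+0.9449j
Node n3: branches {C3, R2, C4, C5, L4, R6} → V_3 = -28.41-5.070j
Node n4: branches {C1, C2, R2, L3, C5, L5, R5, R7} → V_4 = -19.82-5.569j
Node n5: branches {C1, C2, C3, L1, L2, R4, L4, L5, R7} → V_5 = -30.69+4.250j
Source currents: i(V1)=-4.385+13.28j

1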